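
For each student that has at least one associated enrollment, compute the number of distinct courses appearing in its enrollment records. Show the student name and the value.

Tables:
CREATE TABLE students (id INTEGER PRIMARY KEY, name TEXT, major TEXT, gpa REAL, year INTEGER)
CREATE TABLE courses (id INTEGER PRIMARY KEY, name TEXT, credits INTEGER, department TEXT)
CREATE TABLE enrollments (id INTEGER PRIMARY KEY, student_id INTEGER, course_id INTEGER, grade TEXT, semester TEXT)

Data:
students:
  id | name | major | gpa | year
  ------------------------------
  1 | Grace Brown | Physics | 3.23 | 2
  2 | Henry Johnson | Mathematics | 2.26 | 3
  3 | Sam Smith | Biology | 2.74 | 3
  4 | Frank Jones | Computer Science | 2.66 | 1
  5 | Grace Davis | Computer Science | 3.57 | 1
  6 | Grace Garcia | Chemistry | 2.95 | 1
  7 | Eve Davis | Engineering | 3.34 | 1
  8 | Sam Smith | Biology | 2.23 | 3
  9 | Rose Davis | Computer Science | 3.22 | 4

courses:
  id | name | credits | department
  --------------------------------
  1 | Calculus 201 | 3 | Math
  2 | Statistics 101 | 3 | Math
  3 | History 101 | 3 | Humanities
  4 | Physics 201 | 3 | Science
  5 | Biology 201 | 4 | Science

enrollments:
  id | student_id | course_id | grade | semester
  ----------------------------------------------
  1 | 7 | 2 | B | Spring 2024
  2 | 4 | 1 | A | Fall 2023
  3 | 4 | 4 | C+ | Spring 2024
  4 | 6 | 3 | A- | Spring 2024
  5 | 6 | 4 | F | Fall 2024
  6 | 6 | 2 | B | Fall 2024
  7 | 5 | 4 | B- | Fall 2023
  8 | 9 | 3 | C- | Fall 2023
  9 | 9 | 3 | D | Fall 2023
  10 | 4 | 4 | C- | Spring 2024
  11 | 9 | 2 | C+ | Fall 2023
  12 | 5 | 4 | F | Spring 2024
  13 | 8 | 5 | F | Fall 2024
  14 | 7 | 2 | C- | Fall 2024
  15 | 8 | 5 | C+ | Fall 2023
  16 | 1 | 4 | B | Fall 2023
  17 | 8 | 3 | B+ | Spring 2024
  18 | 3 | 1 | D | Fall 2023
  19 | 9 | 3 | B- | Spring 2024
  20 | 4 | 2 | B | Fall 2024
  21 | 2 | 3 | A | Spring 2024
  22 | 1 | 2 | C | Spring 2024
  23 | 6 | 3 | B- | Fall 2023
SELECT p.name, COUNT(DISTINCT c.course_id) AS distinct_course_count FROM enrollments c JOIN students p ON c.student_id = p.id GROUP BY p.id, p.name

Execution result:
name | distinct_course_count
Grace Brown | 2
Henry Johnson | 1
Sam Smith | 1
Frank Jones | 3
Grace Davis | 1
Grace Garcia | 3
Eve Davis | 1
Sam Smith | 2
Rose Davis | 2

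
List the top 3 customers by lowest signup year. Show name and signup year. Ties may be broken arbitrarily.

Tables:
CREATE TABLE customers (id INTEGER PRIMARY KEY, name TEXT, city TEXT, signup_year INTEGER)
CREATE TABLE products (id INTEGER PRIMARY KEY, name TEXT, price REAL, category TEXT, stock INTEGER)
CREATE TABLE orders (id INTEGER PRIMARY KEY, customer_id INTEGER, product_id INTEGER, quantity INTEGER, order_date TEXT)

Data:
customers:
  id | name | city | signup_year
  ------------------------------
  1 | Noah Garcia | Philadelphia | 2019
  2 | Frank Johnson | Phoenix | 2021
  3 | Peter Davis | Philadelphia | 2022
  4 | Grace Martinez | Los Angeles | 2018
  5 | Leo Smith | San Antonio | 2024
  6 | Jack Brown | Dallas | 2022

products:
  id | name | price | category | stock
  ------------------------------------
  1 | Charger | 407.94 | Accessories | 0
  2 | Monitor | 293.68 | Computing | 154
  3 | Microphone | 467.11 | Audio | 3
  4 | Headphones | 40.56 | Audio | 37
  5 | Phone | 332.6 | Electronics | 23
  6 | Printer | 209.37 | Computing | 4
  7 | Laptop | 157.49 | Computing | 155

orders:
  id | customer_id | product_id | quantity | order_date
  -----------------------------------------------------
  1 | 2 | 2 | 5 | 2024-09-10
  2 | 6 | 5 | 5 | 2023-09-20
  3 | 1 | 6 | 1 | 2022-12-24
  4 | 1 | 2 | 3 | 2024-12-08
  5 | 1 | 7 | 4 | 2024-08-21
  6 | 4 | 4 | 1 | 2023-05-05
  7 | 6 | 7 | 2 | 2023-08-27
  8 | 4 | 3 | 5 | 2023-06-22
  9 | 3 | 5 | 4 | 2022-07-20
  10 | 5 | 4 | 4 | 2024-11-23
SELECT name, signup_year FROM customers ORDER BY signup_year ASC LIMIT 3

Execution result:
name | signup_year
Grace Martinez | 2018
Noah Garcia | 2019
Frank Johnson | 2021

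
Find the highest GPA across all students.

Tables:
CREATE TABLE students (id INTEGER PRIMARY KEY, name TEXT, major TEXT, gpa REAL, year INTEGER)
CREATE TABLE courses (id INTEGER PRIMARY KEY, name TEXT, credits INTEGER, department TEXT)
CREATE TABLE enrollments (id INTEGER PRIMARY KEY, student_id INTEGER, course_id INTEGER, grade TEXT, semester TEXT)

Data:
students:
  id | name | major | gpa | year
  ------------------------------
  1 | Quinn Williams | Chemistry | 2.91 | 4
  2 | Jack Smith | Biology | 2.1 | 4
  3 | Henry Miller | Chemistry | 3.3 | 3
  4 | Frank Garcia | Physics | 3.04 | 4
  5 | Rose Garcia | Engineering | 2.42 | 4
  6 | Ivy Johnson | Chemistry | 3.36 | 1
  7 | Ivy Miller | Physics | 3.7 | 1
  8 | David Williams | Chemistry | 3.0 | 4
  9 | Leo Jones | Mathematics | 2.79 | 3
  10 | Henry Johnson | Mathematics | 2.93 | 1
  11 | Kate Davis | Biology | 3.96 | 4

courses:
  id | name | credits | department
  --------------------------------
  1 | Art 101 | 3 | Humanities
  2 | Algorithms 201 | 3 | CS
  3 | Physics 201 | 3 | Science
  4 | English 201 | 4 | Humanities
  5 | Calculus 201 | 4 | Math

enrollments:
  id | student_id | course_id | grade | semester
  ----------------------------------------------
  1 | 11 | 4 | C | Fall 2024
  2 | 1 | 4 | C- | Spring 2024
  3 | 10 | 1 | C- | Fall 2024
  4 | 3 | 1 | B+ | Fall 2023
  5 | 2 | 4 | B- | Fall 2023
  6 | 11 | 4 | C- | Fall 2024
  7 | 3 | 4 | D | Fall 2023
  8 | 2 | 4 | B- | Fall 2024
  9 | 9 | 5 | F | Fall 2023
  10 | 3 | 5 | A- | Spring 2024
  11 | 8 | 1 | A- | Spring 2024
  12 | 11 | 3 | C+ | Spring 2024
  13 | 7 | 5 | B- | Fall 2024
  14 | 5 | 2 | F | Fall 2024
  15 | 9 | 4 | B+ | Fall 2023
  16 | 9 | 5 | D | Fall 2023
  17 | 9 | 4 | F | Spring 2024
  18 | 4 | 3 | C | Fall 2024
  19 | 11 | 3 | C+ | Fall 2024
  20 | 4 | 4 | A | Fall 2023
SELECT MAX(gpa) FROM students

Execution result:
3.96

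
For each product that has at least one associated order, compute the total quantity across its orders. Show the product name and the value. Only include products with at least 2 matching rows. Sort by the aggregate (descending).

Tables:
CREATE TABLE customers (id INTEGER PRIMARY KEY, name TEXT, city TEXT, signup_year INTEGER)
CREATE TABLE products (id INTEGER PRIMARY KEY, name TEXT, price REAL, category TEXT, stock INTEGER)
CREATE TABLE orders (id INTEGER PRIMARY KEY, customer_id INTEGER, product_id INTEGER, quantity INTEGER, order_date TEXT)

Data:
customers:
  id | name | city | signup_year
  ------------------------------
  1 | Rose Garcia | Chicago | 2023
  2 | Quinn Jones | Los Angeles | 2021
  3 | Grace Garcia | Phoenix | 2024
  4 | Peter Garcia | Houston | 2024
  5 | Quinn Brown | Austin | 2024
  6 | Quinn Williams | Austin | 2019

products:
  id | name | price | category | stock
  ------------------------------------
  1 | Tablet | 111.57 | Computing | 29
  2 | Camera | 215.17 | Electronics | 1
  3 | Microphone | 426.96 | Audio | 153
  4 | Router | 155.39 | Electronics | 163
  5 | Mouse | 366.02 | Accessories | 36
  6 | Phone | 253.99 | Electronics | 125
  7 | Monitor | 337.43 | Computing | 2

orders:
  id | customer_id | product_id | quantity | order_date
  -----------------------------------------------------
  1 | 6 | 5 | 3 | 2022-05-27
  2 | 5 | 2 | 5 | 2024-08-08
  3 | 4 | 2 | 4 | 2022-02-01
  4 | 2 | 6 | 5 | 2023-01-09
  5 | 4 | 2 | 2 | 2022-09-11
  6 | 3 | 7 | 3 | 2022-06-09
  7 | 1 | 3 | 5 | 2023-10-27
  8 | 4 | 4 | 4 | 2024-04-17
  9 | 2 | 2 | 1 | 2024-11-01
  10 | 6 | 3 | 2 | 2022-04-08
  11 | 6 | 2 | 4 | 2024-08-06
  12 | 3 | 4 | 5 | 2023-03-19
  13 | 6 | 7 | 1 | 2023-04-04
SELECT p.name, SUM(c.quantity) AS sum_quantity FROM orders c JOIN products p ON c.product_id = p.id GROUP BY p.id, p.name HAVING COUNT(*) >= 2 ORDER BY sum_quantity DESC

Execution result:
name | sum_quantity
Camera | 16
Router | 9
Microphone | 7
Monitor | 4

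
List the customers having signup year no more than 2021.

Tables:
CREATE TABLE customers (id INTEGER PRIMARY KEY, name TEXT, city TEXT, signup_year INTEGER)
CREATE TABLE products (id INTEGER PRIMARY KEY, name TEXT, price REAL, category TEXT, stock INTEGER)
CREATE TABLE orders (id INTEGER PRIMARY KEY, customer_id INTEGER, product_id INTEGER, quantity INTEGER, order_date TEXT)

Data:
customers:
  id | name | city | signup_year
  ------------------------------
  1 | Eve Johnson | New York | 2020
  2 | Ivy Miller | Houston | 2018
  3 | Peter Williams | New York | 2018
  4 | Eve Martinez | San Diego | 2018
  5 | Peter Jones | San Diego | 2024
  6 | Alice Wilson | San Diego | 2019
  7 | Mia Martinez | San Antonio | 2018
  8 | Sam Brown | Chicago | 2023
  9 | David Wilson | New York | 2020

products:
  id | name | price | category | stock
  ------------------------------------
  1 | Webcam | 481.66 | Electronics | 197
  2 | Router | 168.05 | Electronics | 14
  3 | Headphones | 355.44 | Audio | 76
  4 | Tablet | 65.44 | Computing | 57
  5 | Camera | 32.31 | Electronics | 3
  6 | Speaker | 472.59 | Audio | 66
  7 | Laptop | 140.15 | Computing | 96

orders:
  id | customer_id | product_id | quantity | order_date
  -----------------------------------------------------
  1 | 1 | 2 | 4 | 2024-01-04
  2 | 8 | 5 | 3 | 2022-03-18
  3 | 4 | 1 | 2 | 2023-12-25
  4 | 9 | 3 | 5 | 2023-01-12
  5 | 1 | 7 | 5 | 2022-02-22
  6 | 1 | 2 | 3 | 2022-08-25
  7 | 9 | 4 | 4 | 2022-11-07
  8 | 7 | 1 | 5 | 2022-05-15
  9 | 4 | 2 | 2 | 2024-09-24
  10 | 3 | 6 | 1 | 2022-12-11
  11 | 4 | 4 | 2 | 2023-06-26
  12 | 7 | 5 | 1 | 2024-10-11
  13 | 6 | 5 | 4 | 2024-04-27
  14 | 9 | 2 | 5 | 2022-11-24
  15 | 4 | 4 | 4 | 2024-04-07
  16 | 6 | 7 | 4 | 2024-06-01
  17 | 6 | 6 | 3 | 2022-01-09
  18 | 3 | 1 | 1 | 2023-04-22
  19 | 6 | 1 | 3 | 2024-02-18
SELECT name, signup_year FROM customers WHERE signup_year <= 2021

Execution result:
name | signup_year
Eve Johnson | 2020
Ivy Miller | 2018
Peter Williams | 2018
Eve Martinez | 2018
Alice Wilson | 2019
Mia Martinez | 2018
David Wilson | 2020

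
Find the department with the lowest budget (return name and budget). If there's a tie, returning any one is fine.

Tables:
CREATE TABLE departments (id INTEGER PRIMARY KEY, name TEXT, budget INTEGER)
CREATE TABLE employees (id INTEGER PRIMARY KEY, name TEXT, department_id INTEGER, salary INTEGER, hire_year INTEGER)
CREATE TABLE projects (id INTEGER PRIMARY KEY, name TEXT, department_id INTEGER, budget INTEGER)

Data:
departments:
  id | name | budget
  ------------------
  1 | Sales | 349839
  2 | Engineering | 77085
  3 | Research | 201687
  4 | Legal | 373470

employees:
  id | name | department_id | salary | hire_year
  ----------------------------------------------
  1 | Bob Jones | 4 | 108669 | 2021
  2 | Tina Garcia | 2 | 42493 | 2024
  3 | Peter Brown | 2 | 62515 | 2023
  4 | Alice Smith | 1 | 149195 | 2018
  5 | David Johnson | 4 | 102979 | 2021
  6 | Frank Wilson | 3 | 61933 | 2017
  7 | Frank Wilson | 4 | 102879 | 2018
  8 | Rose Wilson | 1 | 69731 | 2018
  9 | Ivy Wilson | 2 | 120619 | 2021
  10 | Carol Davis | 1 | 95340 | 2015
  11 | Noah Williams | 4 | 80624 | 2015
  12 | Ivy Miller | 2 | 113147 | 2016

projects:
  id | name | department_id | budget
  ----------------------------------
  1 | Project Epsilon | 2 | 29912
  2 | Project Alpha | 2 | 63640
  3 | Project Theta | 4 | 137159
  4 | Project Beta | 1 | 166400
SELECT name, budget FROM departments ORDER BY budget ASC LIMIT 1

Execution result:
name | budget
Engineering | 77085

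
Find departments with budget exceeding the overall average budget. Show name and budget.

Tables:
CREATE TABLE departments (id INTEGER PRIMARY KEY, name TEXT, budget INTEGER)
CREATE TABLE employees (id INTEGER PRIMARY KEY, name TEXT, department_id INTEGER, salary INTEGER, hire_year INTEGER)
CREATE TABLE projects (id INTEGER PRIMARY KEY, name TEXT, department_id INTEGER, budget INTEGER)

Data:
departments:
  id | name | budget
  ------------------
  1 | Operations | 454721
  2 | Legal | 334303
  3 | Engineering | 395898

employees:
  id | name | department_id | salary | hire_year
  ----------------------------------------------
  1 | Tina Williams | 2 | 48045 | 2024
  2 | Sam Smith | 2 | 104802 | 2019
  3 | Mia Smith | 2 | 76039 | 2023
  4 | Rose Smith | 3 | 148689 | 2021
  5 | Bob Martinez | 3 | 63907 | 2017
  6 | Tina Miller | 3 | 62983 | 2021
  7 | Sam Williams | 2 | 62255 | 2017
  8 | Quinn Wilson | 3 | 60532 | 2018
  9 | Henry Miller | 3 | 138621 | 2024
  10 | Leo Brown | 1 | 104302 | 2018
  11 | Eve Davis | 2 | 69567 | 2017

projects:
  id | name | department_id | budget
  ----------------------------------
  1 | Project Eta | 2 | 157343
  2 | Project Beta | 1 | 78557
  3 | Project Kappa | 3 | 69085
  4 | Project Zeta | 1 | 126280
SELECT name, budget FROM departments WHERE budget > (SELECT AVG(budget) FROM departments)

Execution result:
name | budget
Operations | 454721
Engineering | 395898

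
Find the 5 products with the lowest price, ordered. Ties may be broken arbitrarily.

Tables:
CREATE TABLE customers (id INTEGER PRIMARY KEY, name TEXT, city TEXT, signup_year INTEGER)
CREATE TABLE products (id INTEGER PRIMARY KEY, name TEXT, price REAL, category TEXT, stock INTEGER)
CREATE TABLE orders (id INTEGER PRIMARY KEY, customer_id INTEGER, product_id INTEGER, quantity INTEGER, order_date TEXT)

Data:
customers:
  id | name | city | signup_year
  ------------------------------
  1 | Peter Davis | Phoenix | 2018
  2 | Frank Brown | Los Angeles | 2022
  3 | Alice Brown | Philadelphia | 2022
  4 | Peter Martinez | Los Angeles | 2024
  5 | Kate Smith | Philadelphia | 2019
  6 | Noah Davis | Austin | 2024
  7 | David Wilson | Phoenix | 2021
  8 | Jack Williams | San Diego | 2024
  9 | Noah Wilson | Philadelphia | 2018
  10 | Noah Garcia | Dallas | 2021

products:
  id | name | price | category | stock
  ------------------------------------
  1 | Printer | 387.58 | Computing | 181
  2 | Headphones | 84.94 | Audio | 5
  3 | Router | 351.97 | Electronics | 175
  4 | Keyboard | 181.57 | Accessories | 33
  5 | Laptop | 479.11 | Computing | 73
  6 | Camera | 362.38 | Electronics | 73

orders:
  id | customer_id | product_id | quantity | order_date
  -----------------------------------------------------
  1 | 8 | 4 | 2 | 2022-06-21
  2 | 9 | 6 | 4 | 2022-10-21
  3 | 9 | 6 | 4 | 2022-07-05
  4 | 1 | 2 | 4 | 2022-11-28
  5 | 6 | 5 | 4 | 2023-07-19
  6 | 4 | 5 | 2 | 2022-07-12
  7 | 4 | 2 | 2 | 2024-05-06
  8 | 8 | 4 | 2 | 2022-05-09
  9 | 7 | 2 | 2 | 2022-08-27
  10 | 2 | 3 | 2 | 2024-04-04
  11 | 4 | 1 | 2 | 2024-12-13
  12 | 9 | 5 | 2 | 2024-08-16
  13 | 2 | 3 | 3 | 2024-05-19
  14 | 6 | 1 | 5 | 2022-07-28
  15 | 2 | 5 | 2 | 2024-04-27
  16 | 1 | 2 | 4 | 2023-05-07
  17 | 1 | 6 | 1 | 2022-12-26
SELECT name, price FROM products ORDER BY price ASC LIMIT 5

Execution result:
name | price
Headphones | 84.94
Keyboard | 181.57
Router | 351.97
Camera | 362.38
Printer | 387.58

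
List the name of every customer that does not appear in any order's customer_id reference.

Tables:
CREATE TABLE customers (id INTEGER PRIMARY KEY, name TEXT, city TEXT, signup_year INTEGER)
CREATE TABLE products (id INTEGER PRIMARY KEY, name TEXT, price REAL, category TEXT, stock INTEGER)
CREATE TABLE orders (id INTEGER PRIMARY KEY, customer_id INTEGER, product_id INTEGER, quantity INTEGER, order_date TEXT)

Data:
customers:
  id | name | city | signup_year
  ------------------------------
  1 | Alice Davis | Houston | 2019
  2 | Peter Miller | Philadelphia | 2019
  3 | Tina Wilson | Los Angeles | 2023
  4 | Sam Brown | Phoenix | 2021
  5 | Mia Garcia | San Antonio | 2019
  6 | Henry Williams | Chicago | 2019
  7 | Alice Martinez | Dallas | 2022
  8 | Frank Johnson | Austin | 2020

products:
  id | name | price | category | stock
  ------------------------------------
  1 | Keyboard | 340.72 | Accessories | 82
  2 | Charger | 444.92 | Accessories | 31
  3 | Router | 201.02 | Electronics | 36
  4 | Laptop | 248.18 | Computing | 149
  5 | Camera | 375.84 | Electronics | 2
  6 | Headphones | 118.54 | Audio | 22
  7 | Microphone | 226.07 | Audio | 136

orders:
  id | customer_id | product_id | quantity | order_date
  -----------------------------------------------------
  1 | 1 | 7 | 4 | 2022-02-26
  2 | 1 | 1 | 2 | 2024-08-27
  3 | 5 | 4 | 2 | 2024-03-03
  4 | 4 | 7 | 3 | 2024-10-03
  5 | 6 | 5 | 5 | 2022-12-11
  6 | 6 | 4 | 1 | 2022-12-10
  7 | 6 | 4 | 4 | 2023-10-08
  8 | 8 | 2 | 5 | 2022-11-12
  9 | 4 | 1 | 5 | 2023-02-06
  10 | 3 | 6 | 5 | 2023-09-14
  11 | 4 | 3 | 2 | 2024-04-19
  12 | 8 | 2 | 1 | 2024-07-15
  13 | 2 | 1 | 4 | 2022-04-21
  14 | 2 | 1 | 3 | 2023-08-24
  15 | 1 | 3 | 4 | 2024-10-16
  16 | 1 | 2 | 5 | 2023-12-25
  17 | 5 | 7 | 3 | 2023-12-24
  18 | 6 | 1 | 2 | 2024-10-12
SELECT p.name FROM customers p LEFT JOIN orders c ON c.customer_id = p.id WHERE c.id IS NULL

Execution result:
Alice Martinez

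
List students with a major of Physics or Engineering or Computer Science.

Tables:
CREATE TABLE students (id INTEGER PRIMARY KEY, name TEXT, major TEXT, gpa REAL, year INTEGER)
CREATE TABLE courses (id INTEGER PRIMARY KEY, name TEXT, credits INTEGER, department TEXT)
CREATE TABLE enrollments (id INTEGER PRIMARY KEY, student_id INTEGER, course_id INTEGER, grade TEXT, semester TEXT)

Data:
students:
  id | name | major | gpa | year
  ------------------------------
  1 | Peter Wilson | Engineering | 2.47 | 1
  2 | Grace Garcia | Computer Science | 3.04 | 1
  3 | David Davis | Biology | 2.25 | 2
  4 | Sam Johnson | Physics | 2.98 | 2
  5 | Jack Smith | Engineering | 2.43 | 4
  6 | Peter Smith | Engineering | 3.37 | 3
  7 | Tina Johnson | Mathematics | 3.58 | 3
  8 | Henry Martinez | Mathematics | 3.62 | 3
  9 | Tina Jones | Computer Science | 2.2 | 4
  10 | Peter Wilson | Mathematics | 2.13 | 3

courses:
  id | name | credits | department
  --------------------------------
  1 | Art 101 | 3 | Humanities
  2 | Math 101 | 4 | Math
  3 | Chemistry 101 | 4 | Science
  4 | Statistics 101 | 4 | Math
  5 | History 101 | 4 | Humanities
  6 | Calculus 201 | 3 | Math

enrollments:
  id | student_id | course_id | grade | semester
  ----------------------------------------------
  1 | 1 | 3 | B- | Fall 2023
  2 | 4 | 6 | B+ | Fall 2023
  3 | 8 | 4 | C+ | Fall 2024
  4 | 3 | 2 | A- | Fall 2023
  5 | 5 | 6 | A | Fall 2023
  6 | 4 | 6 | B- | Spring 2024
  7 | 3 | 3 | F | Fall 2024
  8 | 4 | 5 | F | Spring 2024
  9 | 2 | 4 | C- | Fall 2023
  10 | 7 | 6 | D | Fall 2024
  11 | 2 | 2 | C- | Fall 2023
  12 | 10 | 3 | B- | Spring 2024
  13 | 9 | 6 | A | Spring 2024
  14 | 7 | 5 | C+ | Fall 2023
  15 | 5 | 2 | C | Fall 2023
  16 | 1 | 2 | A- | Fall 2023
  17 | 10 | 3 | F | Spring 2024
SELECT name, major FROM students WHERE major IN ('Physics', 'Engineering', 'Computer Science')

Execution result:
name | major
Peter Wilson | Engineering
Grace Garcia | Computer Science
Sam Johnson | Physics
Jack Smith | Engineering
Peter Smith | Engineering
Tina Jones | Computer Science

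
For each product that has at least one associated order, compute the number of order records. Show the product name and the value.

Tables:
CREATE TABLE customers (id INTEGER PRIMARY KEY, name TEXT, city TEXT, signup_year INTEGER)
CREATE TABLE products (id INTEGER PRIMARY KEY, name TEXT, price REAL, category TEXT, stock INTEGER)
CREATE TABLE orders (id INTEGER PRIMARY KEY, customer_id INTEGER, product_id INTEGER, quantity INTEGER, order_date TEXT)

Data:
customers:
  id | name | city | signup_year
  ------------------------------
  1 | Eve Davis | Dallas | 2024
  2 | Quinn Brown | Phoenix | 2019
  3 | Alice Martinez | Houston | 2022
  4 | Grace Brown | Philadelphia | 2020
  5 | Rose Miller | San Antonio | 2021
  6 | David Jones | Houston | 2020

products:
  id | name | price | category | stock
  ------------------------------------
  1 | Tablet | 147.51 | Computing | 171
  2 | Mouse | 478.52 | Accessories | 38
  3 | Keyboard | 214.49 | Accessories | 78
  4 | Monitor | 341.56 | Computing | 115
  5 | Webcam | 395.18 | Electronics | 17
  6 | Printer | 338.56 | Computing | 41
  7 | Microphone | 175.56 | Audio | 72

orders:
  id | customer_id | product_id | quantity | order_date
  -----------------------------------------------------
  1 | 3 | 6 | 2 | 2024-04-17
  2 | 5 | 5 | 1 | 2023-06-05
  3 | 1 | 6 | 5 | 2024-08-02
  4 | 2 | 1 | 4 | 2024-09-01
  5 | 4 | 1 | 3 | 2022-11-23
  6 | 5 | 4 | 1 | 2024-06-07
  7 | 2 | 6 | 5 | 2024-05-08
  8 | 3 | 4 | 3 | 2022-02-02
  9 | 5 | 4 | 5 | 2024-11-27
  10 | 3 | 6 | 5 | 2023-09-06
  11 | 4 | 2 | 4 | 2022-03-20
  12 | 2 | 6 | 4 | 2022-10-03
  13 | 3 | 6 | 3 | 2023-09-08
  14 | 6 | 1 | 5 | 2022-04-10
SELECT p.name, COUNT(*) AS n FROM orders c JOIN products p ON c.product_id = p.id GROUP BY p.id, p.name

Execution result:
name | n
Tablet | 3
Mouse | 1
Monitor | 3
Webcam | 1
Printer | 6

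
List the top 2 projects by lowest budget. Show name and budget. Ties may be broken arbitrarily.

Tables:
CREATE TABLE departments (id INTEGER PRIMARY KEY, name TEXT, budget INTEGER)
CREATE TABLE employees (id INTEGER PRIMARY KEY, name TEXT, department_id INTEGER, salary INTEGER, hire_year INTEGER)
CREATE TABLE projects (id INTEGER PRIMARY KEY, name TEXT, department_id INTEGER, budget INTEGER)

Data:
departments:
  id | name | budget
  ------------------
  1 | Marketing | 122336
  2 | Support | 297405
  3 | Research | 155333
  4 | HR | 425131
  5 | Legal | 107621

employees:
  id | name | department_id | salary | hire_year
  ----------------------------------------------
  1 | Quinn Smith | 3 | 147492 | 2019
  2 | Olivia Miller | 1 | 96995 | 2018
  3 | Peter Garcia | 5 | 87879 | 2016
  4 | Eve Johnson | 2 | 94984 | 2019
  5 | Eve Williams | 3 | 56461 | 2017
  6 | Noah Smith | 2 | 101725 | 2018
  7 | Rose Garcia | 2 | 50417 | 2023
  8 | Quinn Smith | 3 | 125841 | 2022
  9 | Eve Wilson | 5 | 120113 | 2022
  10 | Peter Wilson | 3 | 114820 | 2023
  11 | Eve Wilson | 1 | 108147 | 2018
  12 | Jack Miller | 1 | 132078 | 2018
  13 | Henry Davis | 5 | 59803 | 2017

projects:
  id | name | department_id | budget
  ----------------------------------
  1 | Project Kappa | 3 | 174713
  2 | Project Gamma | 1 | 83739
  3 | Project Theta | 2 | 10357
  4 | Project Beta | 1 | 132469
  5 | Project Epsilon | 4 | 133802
SELECT name, budget FROM projects ORDER BY budget ASC LIMIT 2

Execution result:
name | budget
Project Theta | 10357
Project Gamma | 83739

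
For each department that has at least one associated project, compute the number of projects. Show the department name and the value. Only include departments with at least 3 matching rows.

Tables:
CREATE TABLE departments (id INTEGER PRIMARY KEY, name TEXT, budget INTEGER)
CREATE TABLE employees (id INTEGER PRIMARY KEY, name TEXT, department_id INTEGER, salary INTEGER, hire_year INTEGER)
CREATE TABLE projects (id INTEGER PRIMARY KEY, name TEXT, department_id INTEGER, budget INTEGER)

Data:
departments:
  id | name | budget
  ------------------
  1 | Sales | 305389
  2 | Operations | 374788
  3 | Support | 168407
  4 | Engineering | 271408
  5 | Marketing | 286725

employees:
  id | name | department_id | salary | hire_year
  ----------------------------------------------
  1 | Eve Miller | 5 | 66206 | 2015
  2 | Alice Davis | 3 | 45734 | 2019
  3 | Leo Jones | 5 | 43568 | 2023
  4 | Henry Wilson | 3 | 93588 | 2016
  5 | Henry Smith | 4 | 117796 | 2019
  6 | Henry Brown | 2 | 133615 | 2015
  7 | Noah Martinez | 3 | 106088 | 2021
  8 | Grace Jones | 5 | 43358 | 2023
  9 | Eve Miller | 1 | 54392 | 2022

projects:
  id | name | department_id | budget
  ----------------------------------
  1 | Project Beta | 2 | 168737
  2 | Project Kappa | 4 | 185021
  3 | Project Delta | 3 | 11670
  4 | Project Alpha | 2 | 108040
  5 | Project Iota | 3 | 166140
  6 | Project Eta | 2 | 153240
SELECT p.name, COUNT(*) AS n FROM projects c JOIN departments p ON c.department_id = p.id GROUP BY p.id, p.name HAVING COUNT(*) >= 3

Execution result:
name | n
Operations | 3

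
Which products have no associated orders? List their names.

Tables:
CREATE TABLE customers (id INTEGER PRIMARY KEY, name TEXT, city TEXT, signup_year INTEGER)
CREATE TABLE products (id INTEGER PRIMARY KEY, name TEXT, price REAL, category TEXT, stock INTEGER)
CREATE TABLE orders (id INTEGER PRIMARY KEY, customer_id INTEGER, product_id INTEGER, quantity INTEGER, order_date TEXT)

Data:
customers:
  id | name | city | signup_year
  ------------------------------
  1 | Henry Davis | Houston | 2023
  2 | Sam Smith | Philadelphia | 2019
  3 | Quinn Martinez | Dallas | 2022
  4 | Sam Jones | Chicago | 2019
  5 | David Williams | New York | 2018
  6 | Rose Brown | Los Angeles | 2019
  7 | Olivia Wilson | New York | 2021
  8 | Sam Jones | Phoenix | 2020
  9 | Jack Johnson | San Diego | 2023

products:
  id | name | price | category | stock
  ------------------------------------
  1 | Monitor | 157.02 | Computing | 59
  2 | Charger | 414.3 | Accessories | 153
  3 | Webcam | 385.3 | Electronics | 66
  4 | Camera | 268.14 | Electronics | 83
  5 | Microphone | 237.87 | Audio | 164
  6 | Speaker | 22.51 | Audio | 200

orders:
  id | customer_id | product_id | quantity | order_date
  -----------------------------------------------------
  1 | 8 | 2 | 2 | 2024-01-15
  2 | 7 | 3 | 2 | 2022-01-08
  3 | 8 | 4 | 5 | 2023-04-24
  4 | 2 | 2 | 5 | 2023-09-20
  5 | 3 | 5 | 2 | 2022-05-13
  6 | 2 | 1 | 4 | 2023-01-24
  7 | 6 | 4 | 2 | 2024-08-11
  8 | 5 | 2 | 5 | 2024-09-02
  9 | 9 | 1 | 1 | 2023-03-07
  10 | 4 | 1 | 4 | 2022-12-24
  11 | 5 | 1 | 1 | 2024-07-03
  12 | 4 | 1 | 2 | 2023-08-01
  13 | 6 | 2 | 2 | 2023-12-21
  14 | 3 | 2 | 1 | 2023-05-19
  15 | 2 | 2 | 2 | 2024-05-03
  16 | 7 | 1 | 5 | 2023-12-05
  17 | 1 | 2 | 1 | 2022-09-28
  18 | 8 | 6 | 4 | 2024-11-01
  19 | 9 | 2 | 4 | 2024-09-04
SELECT p.name FROM products p LEFT JOIN orders c ON c.product_id = p.id WHERE c.id IS NULL

Execution result:
(no rows)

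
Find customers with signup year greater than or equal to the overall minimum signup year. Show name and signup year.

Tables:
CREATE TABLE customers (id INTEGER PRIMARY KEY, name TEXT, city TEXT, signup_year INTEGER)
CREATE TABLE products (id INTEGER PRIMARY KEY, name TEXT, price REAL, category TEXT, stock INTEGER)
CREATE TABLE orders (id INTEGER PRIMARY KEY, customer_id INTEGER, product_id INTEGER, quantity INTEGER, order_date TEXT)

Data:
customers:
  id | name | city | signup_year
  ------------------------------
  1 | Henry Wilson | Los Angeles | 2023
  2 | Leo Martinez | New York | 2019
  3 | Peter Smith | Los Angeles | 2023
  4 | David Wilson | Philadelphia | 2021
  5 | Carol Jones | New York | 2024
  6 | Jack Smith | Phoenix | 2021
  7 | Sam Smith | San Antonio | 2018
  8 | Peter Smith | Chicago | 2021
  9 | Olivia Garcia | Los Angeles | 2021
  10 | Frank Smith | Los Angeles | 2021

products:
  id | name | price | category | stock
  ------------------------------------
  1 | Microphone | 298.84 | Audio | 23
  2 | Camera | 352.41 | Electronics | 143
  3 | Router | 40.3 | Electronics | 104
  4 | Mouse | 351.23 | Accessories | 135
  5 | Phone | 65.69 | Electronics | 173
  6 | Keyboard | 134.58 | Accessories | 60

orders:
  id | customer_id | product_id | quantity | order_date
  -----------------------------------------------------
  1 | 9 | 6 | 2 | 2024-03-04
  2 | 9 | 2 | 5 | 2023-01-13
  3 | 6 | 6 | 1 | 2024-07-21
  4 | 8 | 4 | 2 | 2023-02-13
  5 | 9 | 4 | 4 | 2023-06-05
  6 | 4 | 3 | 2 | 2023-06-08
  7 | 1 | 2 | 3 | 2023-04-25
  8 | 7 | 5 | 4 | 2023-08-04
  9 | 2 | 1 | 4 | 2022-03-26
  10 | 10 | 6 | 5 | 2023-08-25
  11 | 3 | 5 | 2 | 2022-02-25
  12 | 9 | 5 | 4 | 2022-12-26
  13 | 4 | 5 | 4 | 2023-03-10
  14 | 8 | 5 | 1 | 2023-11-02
SELECT name, signup_year FROM customers WHERE signup_year >= (SELECT MIN(signup_year) FROM customers)

Execution result:
name | signup_year
Henry Wilson | 2023
Leo Martinez | 2019
Peter Smith | 2023
David Wilson | 2021
Carol Jones | 2024
Jack Smith | 2021
Sam Smith | 2018
Peter Smith | 2021
Olivia Garcia | 2021
Frank Smith | 2021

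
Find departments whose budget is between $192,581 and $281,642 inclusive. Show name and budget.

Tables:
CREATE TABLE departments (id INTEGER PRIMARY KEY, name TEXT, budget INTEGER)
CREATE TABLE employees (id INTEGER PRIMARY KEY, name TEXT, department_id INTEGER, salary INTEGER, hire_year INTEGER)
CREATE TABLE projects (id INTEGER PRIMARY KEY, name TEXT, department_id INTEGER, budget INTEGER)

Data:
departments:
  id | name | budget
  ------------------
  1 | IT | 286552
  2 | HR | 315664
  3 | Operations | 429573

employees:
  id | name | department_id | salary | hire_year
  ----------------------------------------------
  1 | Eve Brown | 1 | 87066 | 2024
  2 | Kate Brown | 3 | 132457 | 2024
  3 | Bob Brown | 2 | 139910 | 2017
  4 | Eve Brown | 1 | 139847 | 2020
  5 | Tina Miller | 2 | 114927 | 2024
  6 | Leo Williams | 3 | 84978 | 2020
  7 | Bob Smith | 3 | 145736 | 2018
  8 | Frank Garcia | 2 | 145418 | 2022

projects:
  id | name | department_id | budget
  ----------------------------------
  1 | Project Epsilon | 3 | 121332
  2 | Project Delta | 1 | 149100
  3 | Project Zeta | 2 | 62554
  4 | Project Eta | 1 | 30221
SELECT name, budget FROM departments WHERE budget BETWEEN 192581 AND 281642

Execution result:
(no rows)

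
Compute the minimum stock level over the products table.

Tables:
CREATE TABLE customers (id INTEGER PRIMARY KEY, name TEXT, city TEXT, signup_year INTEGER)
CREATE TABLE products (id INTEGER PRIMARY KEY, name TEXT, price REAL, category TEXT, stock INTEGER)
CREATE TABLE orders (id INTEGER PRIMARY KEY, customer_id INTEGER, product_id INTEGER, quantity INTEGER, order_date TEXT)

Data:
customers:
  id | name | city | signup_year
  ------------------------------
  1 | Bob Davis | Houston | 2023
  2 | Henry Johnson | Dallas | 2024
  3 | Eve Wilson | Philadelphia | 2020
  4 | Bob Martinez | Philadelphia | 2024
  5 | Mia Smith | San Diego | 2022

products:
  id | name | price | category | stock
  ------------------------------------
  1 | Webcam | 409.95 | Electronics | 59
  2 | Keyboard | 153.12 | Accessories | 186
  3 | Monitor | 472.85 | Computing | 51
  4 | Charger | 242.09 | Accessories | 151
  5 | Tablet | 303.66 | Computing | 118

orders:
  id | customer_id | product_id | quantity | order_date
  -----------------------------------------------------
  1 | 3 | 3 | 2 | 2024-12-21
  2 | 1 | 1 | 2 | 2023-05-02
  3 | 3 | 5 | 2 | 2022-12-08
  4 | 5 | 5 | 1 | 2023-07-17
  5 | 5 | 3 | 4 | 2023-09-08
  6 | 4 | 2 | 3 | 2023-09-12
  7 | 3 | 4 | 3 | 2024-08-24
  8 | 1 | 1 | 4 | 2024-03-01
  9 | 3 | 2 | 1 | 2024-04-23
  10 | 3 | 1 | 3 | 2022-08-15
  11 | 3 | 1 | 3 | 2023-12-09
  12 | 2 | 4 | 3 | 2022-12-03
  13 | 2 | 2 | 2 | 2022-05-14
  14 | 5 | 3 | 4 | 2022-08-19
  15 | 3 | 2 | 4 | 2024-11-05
SELECT MIN(stock) FROM products

Execution result:
51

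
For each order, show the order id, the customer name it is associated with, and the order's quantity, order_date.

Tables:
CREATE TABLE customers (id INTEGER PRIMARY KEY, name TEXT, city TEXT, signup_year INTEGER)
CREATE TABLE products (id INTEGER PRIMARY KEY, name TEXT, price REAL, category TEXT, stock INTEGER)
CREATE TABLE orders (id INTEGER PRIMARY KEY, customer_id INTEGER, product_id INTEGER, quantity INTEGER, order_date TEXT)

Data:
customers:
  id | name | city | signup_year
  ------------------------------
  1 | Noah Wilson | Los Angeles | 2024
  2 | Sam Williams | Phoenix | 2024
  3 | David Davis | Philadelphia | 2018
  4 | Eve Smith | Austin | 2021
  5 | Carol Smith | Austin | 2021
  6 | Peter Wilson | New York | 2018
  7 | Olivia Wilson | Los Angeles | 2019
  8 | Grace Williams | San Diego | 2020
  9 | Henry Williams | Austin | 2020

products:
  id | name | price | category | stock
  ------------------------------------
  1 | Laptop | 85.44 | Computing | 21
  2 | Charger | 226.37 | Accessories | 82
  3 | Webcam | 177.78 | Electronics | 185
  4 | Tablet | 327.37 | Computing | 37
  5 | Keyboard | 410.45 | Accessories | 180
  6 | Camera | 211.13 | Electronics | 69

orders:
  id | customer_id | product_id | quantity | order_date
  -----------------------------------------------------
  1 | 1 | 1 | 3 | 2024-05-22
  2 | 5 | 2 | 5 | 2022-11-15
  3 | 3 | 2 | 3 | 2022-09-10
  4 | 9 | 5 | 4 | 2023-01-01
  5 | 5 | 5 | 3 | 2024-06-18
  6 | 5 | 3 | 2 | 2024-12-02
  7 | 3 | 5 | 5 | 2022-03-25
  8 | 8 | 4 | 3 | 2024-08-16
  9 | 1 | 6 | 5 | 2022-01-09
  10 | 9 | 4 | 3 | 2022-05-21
SELECT c.id, p.name AS customer, c.quantity, c.order_date FROM orders c JOIN customers p ON c.customer_id = p.id

Execution result:
id | customer | quantity | order_date
1 | Noah Wilson | 3 | 2024-05-22
2 | Carol Smith | 5 | 2022-11-15
3 | David Davis | 3 | 2022-09-10
4 | Henry Williams | 4 | 2023-01-01
5 | Carol Smith | 3 | 2024-06-18
6 | Carol Smith | 2 | 2024-12-02
7 | David Davis | 5 | 2022-03-25
8 | Grace Williams | 3 | 2024-08-16
9 | Noah Wilson | 5 | 2022-01-09
10 | Henry Williams | 3 | 2022-05-21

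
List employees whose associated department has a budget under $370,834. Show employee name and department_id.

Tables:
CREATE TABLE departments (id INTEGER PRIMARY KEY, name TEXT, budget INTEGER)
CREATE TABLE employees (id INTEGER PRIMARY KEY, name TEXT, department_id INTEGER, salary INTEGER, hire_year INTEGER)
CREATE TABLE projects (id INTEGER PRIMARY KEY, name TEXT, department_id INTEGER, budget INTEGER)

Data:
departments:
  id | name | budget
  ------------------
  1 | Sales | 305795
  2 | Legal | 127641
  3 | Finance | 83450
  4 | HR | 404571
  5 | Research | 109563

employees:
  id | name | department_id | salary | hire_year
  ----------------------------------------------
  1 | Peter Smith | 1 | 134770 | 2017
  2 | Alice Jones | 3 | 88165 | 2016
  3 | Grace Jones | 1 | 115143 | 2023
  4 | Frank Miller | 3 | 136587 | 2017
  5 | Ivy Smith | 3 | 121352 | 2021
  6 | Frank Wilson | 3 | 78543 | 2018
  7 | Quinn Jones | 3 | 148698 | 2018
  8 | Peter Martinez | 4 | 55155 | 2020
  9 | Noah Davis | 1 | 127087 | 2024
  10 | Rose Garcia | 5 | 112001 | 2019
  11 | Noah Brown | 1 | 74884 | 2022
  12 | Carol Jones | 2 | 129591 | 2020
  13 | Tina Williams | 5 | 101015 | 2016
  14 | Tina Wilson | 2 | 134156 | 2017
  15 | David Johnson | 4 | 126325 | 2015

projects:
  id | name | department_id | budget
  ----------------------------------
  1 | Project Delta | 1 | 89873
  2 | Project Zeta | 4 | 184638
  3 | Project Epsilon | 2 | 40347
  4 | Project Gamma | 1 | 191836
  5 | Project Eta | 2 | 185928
SELECT name, department_id FROM employees WHERE department_id IN (SELECT id FROM departments WHERE budget < 370834)

Execution result:
name | department_id
Peter Smith | 1
Alice Jones | 3
Grace Jones | 1
Frank Miller | 3
Ivy Smith | 3
Frank Wilson | 3
Quinn Jones | 3
Noah Davis | 1
Rose Garcia | 5
Noah Brown | 1
Carol Jones | 2
Tina Williams | 5
Tina Wilson | 2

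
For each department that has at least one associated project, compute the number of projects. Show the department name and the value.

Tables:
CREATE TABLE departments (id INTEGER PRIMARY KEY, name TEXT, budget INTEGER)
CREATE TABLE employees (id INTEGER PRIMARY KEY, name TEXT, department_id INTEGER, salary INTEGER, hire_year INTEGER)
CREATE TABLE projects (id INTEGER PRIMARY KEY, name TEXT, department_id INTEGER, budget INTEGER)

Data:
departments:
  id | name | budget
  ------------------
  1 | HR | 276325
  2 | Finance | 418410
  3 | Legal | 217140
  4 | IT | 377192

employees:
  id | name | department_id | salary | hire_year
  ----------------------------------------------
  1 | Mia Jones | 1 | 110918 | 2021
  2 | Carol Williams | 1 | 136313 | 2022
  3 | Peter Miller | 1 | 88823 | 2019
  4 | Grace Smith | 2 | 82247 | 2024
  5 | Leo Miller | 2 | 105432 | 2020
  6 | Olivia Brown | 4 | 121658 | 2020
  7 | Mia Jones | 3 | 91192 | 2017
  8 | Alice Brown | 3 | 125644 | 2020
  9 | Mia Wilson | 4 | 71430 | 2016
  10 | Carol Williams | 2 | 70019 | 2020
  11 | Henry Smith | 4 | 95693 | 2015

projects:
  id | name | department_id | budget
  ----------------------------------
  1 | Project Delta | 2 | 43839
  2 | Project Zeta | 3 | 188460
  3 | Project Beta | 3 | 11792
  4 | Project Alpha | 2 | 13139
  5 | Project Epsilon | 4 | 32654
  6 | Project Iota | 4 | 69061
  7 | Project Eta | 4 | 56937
SELECT p.name, COUNT(*) AS n FROM projects c JOIN departments p ON c.department_id = p.id GROUP BY p.id, p.name

Execution result:
name | n
Finance | 2
Legal | 2
IT | 3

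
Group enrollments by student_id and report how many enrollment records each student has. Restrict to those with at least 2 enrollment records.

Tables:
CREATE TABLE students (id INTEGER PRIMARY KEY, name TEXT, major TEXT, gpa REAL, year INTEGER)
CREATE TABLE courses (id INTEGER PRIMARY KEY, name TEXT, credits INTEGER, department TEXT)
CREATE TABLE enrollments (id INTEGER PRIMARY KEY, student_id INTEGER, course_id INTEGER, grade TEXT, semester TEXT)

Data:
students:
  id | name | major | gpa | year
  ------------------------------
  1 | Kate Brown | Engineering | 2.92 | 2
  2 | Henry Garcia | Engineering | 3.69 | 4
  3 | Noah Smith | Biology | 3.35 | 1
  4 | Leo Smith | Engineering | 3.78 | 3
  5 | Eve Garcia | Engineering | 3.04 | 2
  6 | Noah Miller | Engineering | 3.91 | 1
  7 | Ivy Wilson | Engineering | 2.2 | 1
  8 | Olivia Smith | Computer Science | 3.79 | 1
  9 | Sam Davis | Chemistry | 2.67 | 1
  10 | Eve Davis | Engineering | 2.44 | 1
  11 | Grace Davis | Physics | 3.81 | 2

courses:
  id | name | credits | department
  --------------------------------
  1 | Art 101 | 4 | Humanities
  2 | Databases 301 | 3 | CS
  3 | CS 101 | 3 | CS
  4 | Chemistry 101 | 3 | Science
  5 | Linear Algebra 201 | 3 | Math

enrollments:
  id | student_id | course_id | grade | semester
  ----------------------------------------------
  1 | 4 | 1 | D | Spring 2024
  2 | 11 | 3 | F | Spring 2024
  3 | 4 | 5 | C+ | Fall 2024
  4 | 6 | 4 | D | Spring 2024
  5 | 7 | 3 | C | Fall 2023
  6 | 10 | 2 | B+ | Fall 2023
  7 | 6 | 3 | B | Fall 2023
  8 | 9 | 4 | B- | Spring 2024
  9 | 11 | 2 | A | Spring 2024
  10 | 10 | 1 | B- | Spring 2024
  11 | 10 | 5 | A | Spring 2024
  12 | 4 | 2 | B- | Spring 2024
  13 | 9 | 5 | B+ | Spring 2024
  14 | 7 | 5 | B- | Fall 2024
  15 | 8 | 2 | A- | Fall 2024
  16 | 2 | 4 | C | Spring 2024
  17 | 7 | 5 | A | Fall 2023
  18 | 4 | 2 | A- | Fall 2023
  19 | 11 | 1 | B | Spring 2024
SELECT student_id, COUNT(*) AS enrollment_count FROM enrollments GROUP BY student_id HAVING COUNT(*) >= 2

Execution result:
student_id | enrollment_count
4 | 4
6 | 2
7 | 3
9 | 2
10 | 3
11 | 3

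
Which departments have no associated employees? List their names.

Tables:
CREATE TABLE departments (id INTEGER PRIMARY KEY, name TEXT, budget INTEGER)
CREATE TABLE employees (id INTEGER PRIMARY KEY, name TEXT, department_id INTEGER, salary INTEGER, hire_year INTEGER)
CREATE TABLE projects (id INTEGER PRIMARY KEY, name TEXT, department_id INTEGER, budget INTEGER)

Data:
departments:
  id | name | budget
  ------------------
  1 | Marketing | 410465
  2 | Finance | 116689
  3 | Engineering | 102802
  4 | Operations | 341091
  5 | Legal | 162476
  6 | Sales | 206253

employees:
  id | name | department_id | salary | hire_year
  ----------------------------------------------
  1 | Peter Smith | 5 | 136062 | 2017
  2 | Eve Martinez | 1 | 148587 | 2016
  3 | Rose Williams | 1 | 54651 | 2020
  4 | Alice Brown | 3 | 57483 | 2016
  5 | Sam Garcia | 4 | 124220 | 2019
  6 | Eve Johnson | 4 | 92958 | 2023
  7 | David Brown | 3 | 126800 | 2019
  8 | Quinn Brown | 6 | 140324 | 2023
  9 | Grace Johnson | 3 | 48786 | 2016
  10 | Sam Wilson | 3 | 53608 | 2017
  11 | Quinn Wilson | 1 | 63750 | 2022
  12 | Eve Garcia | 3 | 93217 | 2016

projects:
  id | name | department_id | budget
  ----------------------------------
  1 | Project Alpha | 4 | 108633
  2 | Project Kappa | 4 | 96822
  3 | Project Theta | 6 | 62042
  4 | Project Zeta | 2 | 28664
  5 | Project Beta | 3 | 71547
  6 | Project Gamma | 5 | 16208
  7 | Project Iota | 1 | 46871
SELECT p.name FROM departments p LEFT JOIN employees c ON c.department_id = p.id WHERE c.id IS NULL

Execution result:
Finance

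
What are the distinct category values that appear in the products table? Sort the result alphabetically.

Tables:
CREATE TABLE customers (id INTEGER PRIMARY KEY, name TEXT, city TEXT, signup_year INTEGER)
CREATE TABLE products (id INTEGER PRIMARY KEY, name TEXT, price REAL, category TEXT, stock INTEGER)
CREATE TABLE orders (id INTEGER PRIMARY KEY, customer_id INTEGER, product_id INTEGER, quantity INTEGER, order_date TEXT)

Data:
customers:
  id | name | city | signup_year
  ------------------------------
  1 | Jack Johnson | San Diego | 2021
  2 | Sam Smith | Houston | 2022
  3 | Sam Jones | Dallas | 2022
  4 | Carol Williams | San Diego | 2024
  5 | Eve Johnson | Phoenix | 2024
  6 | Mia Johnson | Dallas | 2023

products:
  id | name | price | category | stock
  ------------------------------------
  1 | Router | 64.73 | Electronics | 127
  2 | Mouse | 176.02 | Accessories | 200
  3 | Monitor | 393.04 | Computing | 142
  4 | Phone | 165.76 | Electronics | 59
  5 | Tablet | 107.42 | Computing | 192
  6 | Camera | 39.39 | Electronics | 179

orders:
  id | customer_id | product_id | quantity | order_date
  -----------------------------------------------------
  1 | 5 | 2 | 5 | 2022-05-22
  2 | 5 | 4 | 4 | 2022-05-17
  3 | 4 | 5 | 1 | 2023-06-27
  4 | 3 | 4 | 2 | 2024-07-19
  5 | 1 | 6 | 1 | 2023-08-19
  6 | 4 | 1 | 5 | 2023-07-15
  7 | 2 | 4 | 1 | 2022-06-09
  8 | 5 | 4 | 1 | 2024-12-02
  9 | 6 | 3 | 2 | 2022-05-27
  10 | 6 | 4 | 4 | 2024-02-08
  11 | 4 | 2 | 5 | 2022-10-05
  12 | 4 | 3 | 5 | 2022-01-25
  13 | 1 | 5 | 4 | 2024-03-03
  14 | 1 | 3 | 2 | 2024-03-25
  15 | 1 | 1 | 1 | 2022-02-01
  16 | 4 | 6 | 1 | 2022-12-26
SELECT DISTINCT category FROM products ORDER BY category

Execution result:
category
Accessories
Computing
Electronics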